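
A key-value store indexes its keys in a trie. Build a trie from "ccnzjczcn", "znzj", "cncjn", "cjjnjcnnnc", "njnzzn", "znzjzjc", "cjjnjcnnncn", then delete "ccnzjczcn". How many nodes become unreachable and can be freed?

After clearing the end-marker at "ccnzjczcn", prune upward until reaching a node still needed by another word.
The suffix "cnzjczcn" (8 nodes) is used only by "ccnzjczcn"; the node for "c" still has the child "n", so pruning stops there.
Nodes removed: 8

8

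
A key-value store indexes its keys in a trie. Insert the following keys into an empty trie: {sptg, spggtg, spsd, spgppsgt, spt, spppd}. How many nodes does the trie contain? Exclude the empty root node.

Insert word by word; a character creates a node only if that edge doesn't already exist:
  "sptg" → 4 new (s, p, t, g)
  "spggtg" → prefix "sp" already present; 4 new (g, g, t, g)
  "spsd" → prefix "sp" already present; 2 new (s, d)
  "spgppsgt" → prefix "spg" already present; 5 new (p, p, s, g, t)
  "spt" → prefix "spt" already present; 0 new (none)
  "spppd" → prefix "sp" already present; 3 new (p, p, d)
Total nodes = 4 + 4 + 2 + 5 + 0 + 3 = 18

18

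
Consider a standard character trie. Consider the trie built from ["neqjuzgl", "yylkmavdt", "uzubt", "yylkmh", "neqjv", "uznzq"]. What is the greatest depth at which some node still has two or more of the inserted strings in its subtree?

5

Look for the deepest trie node that still has at least two words in its subtree.
e.g. "yylkmavdt" and "yylkmh" share the prefix "yylkm" of length 5; no pair shares a longer one.
Longest shared-prefix length: 5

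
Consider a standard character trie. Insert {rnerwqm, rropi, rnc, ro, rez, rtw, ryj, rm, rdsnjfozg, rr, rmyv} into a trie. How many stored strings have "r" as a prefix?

Filter for entries beginning with "r":
Words under "r": rdsnjfozg, rez, rm, rmyv, rnc, rnerwqm, ro, rr, rropi, rtw, ryj
Count: 11

11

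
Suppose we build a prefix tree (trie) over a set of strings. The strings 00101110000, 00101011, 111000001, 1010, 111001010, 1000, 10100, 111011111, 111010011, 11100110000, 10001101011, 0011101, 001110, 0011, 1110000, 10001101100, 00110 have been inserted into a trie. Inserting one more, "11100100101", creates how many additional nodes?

The longest prefix of "11100100101" already in the trie is "1110010" (length 7).
So 11 − 7 = 4 new nodes.

4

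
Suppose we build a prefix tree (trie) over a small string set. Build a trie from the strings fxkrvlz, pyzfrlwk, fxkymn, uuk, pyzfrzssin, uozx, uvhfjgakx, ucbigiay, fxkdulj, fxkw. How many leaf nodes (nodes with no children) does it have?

10

A leaf is a node with no children — equivalently, the end of a word that is not a proper prefix of any other stored word.
Those words: "fxkdulj", "fxkrvlz", "fxkw", "fxkymn", "pyzfrlwk", "pyzfrzssin", "ucbigiay", "uozx", "uuk", "uvhfjgakx"
Leaf count: 10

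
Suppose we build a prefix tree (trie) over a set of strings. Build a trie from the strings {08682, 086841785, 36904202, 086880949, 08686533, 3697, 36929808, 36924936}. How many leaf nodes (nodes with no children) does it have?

8

Leaves are exactly the stored words that no other stored word extends.
Those words: "08682", "086841785", "08686533", "086880949", "36904202", "36924936", "36929808", "3697"
Leaf count: 8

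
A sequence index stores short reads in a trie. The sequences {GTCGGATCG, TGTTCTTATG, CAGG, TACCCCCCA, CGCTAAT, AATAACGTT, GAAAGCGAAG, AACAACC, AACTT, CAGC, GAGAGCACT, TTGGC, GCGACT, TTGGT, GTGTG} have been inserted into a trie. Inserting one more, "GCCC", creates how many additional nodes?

2

"GC" is already a path in the trie; the remaining "CC" must be added.
Each of the 2 remaining characters creates one node.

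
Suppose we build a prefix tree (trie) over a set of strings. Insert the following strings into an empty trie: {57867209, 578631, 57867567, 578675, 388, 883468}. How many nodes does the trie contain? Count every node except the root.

For each word, the new-node count is its length minus the longest prefix already in the trie:
  "57867209" → 8 new (5, 7, 8, 6, 7, 2, 0, 9)
  "578631" → prefix "5786" already present; 2 new (3, 1)
  "57867567" → prefix "57867" already present; 3 new (5, 6, 7)
  "578675" → prefix "578675" already present; 0 new (none)
  "388" → 3 new (3, 8, 8)
  "883468" → 6 new (8, 8, 3, 4, 6, 8)
Total nodes = 8 + 2 + 3 + 0 + 3 + 6 = 22

22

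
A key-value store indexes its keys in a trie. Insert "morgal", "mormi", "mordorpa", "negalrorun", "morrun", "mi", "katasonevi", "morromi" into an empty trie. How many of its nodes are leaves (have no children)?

Leaves are exactly the stored words that no other stored word extends.
Those words: "katasonevi", "mi", "mordorpa", "morgal", "mormi", "morromi", "morrun", "negalrorun"
Leaf count: 8

8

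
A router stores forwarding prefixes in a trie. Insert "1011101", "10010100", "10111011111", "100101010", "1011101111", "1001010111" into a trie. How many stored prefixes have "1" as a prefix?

6

Filter for entries beginning with "1":
Words under "1": 10010100, 100101010, 1001010111, 1011101, 1011101111, 10111011111
Count: 6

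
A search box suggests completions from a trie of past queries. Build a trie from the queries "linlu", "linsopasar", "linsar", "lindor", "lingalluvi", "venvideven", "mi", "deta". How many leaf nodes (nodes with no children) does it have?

8

A leaf is a node with no children — equivalently, the end of a word that is not a proper prefix of any other stored word.
Those words: "deta", "lindor", "lingalluvi", "linlu", "linsar", "linsopasar", "mi", "venvideven"
Leaf count: 8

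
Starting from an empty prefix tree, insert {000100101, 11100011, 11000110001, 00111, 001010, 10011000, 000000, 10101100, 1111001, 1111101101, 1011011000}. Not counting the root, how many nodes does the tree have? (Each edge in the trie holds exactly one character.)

65

Trace insertions, counting only characters that open a new branch:
  "000100101" → 9 new (0, 0, 0, 1, 0, 0, 1, 0, 1)
  "11100011" → 8 new (1, 1, 1, 0, 0, 0, 1, 1)
  "11000110001" → prefix "11" already present; 9 new (0, 0, 0, 1, 1, 0, 0, 0, 1)
  "00111" → prefix "00" already present; 3 new (1, 1, 1)
  "001010" → prefix "001" already present; 3 new (0, 1, 0)
  "10011000" → prefix "1" already present; 7 new (0, 0, 1, 1, 0, 0, 0)
  "000000" → prefix "000" already present; 3 new (0, 0, 0)
  "10101100" → prefix "10" already present; 6 new (1, 0, 1, 1, 0, 0)
  "1111001" → prefix "111" already present; 4 new (1, 0, 0, 1)
  "1111101101" → prefix "1111" already present; 6 new (1, 0, 1, 1, 0, 1)
  "1011011000" → prefix "101" already present; 7 new (1, 0, 1, 1, 0, 0, 0)
Total nodes = 9 + 8 + 9 + 3 + 3 + 7 + 3 + 6 + 4 + 6 + 7 = 65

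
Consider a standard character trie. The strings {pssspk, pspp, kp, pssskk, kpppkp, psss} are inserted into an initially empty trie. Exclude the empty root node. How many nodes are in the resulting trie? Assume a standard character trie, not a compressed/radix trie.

16

Trie structure (* marks end of a word):
(root)
├─ k
│  └─ p *
│     └─ p
│        └─ p
│           └─ k
│              └─ p *
└─ p
   └─ s
      ├─ p
      │  └─ p *
      └─ s
         └─ s *
            ├─ k
            │  └─ k *
            └─ p
               └─ k *
Counting every labelled node above: 16.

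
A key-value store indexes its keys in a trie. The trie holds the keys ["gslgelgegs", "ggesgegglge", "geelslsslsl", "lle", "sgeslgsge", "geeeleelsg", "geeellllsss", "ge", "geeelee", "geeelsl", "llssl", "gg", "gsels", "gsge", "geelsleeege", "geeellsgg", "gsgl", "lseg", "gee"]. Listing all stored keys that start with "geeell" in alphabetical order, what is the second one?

geeellsgg

DFS of the "geeell" subtree visits, in order: "geeellllsss", "geeellsgg"
Position 2: geeellsgg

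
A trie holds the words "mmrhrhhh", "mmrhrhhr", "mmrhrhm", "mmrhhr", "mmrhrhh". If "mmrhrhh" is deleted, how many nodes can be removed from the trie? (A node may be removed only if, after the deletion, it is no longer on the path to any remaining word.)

A node on "mmrhrhh"'s path can go only if nothing else ends at it or branches off below it.
Every node on "mmrhrhh" is still needed (e.g. by "mmrhrhhh"), so nothing is freed.
Nodes removed: 0

0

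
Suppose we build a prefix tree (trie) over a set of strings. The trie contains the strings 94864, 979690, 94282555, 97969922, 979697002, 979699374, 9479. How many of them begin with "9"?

7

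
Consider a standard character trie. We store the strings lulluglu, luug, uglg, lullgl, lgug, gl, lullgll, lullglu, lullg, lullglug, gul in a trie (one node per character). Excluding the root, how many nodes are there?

26

Insert word by word; a character creates a node only if that edge doesn't already exist:
  "lulluglu" → 8 new (l, u, l, l, u, g, l, u)
  "luug" → prefix "lu" already present; 2 new (u, g)
  "uglg" → 4 new (u, g, l, g)
  "lullgl" → prefix "lull" already present; 2 new (g, l)
  "lgug" → prefix "l" already present; 3 new (g, u, g)
  "gl" → 2 new (g, l)
  "lullgll" → prefix "lullgl" already present; 1 new (l)
  "lullglu" → prefix "lullgl" already present; 1 new (u)
  "lullg" → prefix "lullg" already present; 0 new (none)
  "lullglug" → prefix "lullglu" already present; 1 new (g)
  "gul" → prefix "g" already present; 2 new (u, l)
Total nodes = 8 + 2 + 4 + 2 + 3 + 2 + 1 + 1 + 0 + 1 + 2 = 26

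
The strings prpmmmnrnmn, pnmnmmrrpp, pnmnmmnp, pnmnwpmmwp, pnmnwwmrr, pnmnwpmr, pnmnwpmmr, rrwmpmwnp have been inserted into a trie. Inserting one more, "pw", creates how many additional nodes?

1

"p" is already a path in the trie; the remaining "w" must be added.
Each of the 1 remaining characters creates one node.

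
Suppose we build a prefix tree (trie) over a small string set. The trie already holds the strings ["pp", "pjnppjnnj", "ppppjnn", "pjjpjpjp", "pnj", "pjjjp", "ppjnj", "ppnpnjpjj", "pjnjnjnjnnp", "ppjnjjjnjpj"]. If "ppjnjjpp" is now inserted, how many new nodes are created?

2

Walking "ppjnjjpp" from the root, the first 6 characters ("ppjnjj") follow existing edges; "p" is the first miss.
So 8 − 6 = 2 new nodes.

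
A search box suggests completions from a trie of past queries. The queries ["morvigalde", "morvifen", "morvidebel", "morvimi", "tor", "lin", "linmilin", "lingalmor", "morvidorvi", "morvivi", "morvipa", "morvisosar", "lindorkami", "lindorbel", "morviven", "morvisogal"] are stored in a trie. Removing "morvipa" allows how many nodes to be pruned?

2

Walk "morvipa" from the leaf back toward the root, removing each node that no remaining word uses.
The suffix "pa" (2 nodes) is used only by "morvipa"; the node for "morvi" still has the child "g", so pruning stops there.
Nodes removed: 2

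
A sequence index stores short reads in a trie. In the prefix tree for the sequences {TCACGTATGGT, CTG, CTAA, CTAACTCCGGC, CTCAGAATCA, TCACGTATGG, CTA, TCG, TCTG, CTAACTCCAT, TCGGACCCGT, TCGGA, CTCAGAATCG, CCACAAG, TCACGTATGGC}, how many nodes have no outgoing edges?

10

A leaf is a node with no children — equivalently, the end of a word that is not a proper prefix of any other stored word.
Those words: "CCACAAG", "CTAACTCCAT", "CTAACTCCGGC", "CTCAGAATCA", "CTCAGAATCG", "CTG", "TCACGTATGGC", "TCACGTATGGT", "TCGGACCCGT", "TCTG"
Leaf count: 10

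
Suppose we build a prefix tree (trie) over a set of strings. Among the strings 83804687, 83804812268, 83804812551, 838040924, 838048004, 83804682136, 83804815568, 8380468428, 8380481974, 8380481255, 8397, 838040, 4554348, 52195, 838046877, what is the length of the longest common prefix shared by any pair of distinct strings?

Look for the deepest trie node that still has at least two words in its subtree.
"8380481255" and "83804812551" agree on "8380481255" (10 characters) before diverging; nothing deeper is shared.
Longest shared-prefix length: 10

10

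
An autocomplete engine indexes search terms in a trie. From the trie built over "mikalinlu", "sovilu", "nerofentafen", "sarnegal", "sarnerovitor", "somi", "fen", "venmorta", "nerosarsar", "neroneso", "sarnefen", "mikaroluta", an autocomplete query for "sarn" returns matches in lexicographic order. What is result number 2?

Words with prefix "sarn", in lexicographic order: "sarnefen", "sarnegal", "sarnerovitor"
Position 2: sarnegal

sarnegal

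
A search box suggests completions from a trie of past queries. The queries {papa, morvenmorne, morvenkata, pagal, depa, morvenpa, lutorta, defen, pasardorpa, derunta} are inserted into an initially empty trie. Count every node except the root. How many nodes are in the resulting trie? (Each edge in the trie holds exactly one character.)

Insert word by word; a character creates a node only if that edge doesn't already exist:
  "papa" → 4 new (p, a, p, a)
  "morvenmorne" → 11 new (m, o, r, v, e, n, m, o, r, n, e)
  "morvenkata" → prefix "morven" already present; 4 new (k, a, t, a)
  "pagal" → prefix "pa" already present; 3 new (g, a, l)
  "depa" → 4 new (d, e, p, a)
  "morvenpa" → prefix "morven" already present; 2 new (p, a)
  "lutorta" → 7 new (l, u, t, o, r, t, a)
  "defen" → prefix "de" already present; 3 new (f, e, n)
  "pasardorpa" → prefix "pa" already present; 8 new (s, a, r, d, o, r, p, a)
  "derunta" → prefix "de" already present; 5 new (r, u, n, t, a)
Total nodes = 4 + 11 + 4 + 3 + 4 + 2 + 7 + 3 + 8 + 5 = 51

51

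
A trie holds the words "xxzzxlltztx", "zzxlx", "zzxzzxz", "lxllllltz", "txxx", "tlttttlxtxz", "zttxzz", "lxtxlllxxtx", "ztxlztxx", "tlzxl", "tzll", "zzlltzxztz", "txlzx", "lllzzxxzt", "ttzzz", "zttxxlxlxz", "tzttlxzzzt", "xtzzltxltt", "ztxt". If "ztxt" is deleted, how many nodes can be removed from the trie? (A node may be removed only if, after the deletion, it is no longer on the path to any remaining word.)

1

After clearing the end-marker at "ztxt", prune upward until reaching a node still needed by another word.
The suffix "t" (1 node) is used only by "ztxt"; the node for "ztx" still has the child "l", so pruning stops there.
Nodes removed: 1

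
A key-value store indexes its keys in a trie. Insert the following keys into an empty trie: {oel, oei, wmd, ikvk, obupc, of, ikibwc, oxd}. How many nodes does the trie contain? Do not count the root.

22

Insert word by word; a character creates a node only if that edge doesn't already exist:
  "oel" → 3 new (o, e, l)
  "oei" → prefix "oe" already present; 1 new (i)
  "wmd" → 3 new (w, m, d)
  "ikvk" → 4 new (i, k, v, k)
  "obupc" → prefix "o" already present; 4 new (b, u, p, c)
  "of" → prefix "o" already present; 1 new (f)
  "ikibwc" → prefix "ik" already present; 4 new (i, b, w, c)
  "oxd" → prefix "o" already present; 2 new (x, d)
Total nodes = 3 + 1 + 3 + 4 + 4 + 1 + 4 + 2 = 22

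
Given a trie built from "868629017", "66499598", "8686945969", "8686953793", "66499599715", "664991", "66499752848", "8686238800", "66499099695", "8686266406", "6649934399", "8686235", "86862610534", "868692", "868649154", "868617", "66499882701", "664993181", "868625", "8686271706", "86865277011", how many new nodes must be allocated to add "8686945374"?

"8686945" is already a path in the trie; the remaining "374" must be added.
Each of the 3 remaining characters creates one node.

3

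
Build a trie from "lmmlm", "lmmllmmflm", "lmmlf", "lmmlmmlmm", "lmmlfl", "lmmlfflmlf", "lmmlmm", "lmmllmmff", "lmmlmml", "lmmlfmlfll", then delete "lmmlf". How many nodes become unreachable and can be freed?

After clearing the end-marker at "lmmlf", prune upward until reaching a node still needed by another word.
Every node on "lmmlf" is still needed (e.g. by "lmmlfl"), so nothing is freed.
Nodes removed: 0

0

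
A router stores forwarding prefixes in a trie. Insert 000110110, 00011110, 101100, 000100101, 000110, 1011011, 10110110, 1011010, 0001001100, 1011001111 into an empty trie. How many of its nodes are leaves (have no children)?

A leaf is a node with no children — equivalently, the end of a word that is not a proper prefix of any other stored word.
Those words: "000100101", "0001001100", "000110110", "00011110", "1011001111", "1011010", "10110110"
Leaf count: 7

7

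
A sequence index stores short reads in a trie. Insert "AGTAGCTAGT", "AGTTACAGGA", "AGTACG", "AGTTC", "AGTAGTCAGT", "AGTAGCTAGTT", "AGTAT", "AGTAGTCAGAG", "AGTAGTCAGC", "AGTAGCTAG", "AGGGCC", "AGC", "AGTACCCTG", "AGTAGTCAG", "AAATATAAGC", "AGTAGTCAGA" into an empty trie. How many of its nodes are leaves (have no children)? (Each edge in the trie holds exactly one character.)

12

Leaves are exactly the stored words that no other stored word extends.
Those words: "AAATATAAGC", "AGC", "AGGGCC", "AGTACCCTG", "AGTACG", "AGTAGCTAGTT", "AGTAGTCAGAG", "AGTAGTCAGC", "AGTAGTCAGT", "AGTAT", "AGTTACAGGA", "AGTTC"
Leaf count: 12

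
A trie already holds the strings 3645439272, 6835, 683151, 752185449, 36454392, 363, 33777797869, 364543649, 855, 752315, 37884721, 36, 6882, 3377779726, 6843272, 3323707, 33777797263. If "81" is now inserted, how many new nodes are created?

1

Walking "81" from the root, the first 1 characters ("8") follow existing edges; "1" is the first miss.
Each of the 1 remaining characters creates one node.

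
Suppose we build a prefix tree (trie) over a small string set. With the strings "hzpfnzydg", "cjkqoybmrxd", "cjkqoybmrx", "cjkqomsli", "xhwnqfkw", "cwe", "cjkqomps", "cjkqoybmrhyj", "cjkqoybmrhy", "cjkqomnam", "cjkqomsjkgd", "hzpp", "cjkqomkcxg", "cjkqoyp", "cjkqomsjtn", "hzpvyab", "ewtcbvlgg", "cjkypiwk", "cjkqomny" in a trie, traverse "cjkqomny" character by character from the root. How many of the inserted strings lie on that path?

Walk "cjkqomny" from the root; an end-of-word marker is hit whenever a stored word is a prefix of "cjkqomny".
Prefixes of the query that are stored words: "cjkqomny"
Count: 1

1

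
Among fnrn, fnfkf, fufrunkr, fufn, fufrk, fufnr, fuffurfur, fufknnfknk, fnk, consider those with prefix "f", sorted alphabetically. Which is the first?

DFS of the "f" subtree visits, in order: "fnfkf", "fnk", "fnrn", "fuffurfur", "fufknnfknk", "fufn", "fufnr", "fufrk", "fufrunkr"
The 1st is fnfkf.

fnfkf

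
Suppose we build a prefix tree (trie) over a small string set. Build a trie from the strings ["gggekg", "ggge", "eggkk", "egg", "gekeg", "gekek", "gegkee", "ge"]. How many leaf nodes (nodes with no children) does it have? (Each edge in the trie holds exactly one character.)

5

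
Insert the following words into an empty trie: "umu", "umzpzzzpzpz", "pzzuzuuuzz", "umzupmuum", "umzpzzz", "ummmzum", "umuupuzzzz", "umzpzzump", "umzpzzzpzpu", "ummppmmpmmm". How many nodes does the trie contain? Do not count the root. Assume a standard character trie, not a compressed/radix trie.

52

Insert word by word; a character creates a node only if that edge doesn't already exist:
  "umu" → 3 new (u, m, u)
  "umzpzzzpzpz" → prefix "um" already present; 9 new (z, p, z, z, z, p, z, p, z)
  "pzzuzuuuzz" → 10 new (p, z, z, u, z, u, u, u, z, z)
  "umzupmuum" → prefix "umz" already present; 6 new (u, p, m, u, u, m)
  "umzpzzz" → prefix "umzpzzz" already present; 0 new (none)
  "ummmzum" → prefix "um" already present; 5 new (m, m, z, u, m)
  "umuupuzzzz" → prefix "umu" already present; 7 new (u, p, u, z, z, z, z)
  "umzpzzump" → prefix "umzpzz" already present; 3 new (u, m, p)
  "umzpzzzpzpu" → prefix "umzpzzzpzp" already present; 1 new (u)
  "ummppmmpmmm" → prefix "umm" already present; 8 new (p, p, m, m, p, m, m, m)
Total nodes = 3 + 9 + 10 + 6 + 0 + 5 + 7 + 3 + 1 + 8 = 52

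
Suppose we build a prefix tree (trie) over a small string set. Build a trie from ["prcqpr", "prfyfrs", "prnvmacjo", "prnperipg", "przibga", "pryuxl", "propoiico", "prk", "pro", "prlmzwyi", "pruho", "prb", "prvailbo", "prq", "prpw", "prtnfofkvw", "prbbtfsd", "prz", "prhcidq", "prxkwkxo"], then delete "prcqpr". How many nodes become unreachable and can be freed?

After clearing the end-marker at "prcqpr", prune upward until reaching a node still needed by another word.
The suffix "cqpr" (4 nodes) is used only by "prcqpr"; the node for "pr" still has the child "f", so pruning stops there.
Nodes removed: 4

4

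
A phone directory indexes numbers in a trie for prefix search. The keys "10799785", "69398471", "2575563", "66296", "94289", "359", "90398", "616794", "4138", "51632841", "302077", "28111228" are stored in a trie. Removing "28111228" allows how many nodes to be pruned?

A node on "28111228"'s path can go only if nothing else ends at it or branches off below it.
The suffix "8111228" (7 nodes) is used only by "28111228"; the node for "2" still has the child "5", so pruning stops there.
Nodes removed: 7

7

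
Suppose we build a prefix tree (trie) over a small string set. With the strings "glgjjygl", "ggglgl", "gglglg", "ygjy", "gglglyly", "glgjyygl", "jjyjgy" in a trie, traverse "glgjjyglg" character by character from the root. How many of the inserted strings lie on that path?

1

Traverse "glgjjyglg" character by character; count nodes along the way that are marked as word ends.
Prefixes of the query that are stored words: "glgjjygl"
Count: 1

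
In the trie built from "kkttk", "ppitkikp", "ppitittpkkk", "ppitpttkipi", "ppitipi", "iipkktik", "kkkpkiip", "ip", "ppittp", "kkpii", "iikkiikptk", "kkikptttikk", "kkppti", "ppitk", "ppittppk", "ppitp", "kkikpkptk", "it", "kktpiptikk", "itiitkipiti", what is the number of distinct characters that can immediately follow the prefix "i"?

Follow the path "i" to its node, then look at its outgoing edges.
Characters that immediately follow "i" among the stored strings: {i, p, t}.
That node has 3 child edges.

3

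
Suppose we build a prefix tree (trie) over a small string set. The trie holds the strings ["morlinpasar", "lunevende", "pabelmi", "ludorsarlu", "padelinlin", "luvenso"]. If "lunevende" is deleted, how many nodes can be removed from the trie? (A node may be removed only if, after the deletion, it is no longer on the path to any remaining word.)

7

A node on "lunevende"'s path can go only if nothing else ends at it or branches off below it.
The suffix "nevende" (7 nodes) is used only by "lunevende"; the node for "lu" still has the child "d", so pruning stops there.
Nodes removed: 7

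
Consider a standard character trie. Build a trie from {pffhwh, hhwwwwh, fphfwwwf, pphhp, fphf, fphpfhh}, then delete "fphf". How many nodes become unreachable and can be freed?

After clearing the end-marker at "fphf", prune upward until reaching a node still needed by another word.
Every node on "fphf" is still needed (e.g. by "fphfwwwf"), so nothing is freed.
Nodes removed: 0

0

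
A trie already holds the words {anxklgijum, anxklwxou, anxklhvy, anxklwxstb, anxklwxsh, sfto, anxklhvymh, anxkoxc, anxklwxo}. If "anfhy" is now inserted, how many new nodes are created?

3

The longest prefix of "anfhy" already in the trie is "an" (length 2).
So 5 − 2 = 3 new nodes.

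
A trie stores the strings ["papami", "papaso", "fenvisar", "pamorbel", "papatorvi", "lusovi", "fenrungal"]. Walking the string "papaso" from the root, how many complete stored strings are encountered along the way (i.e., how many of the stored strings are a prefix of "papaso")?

1

Check each prefix of "papaso" against the stored set — each match is an end-marker on the path.
Prefixes of the query that are stored words: "papaso"
Count: 1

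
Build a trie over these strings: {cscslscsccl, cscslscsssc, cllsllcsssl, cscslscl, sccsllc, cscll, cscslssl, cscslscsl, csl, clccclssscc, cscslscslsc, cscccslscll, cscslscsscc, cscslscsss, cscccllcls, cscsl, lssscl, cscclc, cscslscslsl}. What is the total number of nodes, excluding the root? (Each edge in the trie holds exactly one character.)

73

Count nodes per top-level branch (shared prefixes stored once):
  'c'-branch (clccclssscc, cllsllcsssl, cscccllcls, cscccslscll, cscclc, cscll, cscsl, cscslscl, cscslscsccl, cscslscsl, cscslscslsc, cscslscslsl, cscslscsscc, cscslscsss, cscslscsssc, cscslssl, csl): 60 nodes
  'l'-branch (lssscl): 6 nodes
  's'-branch (sccsllc): 7 nodes
Sum: 73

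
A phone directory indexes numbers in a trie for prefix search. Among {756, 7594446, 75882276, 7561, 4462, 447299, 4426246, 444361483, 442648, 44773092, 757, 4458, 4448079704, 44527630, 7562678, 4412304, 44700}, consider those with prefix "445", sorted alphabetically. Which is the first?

44527630

Words with prefix "445", in lexicographic order: "44527630", "4458"
The 1st is 44527630.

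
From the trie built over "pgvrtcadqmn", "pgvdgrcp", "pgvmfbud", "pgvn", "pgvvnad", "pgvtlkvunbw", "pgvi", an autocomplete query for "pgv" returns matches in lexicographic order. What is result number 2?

Words with prefix "pgv", in lexicographic order: "pgvdgrcp", "pgvi", "pgvmfbud", "pgvn", "pgvrtcadqmn", "pgvtlkvunbw", "pgvvnad"
The 2nd is pgvi.

pgvi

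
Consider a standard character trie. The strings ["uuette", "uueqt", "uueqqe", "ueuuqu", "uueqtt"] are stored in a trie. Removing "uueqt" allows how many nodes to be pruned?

Walk "uueqt" from the leaf back toward the root, removing each node that no remaining word uses.
Every node on "uueqt" is still needed (e.g. by "uueqtt"), so nothing is freed.
Nodes removed: 0

0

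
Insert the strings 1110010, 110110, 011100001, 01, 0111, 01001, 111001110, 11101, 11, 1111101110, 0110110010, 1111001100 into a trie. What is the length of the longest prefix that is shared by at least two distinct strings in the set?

6

The deepest shared node is where two words last agree before diverging.
e.g. "1110010" and "111001110" share the prefix "111001" of length 6; no pair shares a longer one.
Longest shared-prefix length: 6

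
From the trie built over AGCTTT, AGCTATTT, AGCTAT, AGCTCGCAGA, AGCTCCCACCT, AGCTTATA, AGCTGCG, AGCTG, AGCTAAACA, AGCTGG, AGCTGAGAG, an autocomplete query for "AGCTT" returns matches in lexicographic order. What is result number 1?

Words with prefix "AGCTT", in lexicographic order: "AGCTTATA", "AGCTTT"
The 1st is AGCTTATA.

AGCTTATA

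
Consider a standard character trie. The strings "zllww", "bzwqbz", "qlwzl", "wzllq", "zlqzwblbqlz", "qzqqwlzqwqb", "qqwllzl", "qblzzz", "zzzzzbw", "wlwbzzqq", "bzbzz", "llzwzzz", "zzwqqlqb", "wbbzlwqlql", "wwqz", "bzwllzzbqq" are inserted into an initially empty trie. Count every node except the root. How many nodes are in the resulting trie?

99

For each word, the new-node count is its length minus the longest prefix already in the trie:
  "zllww" → 5 new (z, l, l, w, w)
  "bzwqbz" → 6 new (b, z, w, q, b, z)
  "qlwzl" → 5 new (q, l, w, z, l)
  "wzllq" → 5 new (w, z, l, l, q)
  "zlqzwblbqlz" → prefix "zl" already present; 9 new (q, z, w, b, l, b, q, l, z)
  "qzqqwlzqwqb" → prefix "q" already present; 10 new (z, q, q, w, l, z, q, w, q, b)
  "qqwllzl" → prefix "q" already present; 6 new (q, w, l, l, z, l)
  "qblzzz" → prefix "q" already present; 5 new (b, l, z, z, z)
  "zzzzzbw" → prefix "z" already present; 6 new (z, z, z, z, b, w)
  "wlwbzzqq" → prefix "w" already present; 7 new (l, w, b, z, z, q, q)
  "bzbzz" → prefix "bz" already present; 3 new (b, z, z)
  "llzwzzz" → 7 new (l, l, z, w, z, z, z)
  "zzwqqlqb" → prefix "zz" already present; 6 new (w, q, q, l, q, b)
  "wbbzlwqlql" → prefix "w" already present; 9 new (b, b, z, l, w, q, l, q, l)
  "wwqz" → prefix "w" already present; 3 new (w, q, z)
  "bzwllzzbqq" → prefix "bzw" already present; 7 new (l, l, z, z, b, q, q)
Total nodes = 5 + 6 + 5 + 5 + 9 + 10 + 6 + 5 + 6 + 7 + 3 + 7 + 6 + 9 + 3 + 7 = 99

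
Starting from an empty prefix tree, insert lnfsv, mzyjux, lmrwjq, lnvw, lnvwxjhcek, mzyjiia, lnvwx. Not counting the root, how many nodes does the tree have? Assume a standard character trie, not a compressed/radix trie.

27

Insert word by word; a character creates a node only if that edge doesn't already exist:
  "lnfsv" → 5 new (l, n, f, s, v)
  "mzyjux" → 6 new (m, z, y, j, u, x)
  "lmrwjq" → prefix "l" already present; 5 new (m, r, w, j, q)
  "lnvw" → prefix "ln" already present; 2 new (v, w)
  "lnvwxjhcek" → prefix "lnvw" already present; 6 new (x, j, h, c, e, k)
  "mzyjiia" → prefix "mzyj" already present; 3 new (i, i, a)
  "lnvwx" → prefix "lnvwx" already present; 0 new (none)
Total nodes = 5 + 6 + 5 + 2 + 6 + 3 + 0 = 27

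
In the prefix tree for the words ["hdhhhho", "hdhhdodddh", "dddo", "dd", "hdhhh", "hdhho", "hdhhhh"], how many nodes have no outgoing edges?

4

Leaves are exactly the stored words that no other stored word extends.
Those words: "dddo", "hdhhdodddh", "hdhhhho", "hdhho"
Leaf count: 4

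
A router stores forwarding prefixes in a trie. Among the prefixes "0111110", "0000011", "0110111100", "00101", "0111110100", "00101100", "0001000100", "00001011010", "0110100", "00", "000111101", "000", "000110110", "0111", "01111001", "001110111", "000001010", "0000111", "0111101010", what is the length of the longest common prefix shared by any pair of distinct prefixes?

7

Equivalently: take the maximum, over all pairs, of their longest common prefix length.
e.g. "0111110" and "0111110100" share the prefix "0111110" of length 7; no pair shares a longer one.
Longest shared-prefix length: 7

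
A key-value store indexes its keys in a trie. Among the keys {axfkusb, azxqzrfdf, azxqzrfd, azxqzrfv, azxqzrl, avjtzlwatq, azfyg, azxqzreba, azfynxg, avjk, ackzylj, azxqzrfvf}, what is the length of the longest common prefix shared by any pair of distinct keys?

8

Equivalently: take the maximum, over all pairs, of their longest common prefix length.
e.g. "azxqzrfd" and "azxqzrfdf" share the prefix "azxqzrfd" of length 8; no pair shares a longer one.
Longest shared-prefix length: 8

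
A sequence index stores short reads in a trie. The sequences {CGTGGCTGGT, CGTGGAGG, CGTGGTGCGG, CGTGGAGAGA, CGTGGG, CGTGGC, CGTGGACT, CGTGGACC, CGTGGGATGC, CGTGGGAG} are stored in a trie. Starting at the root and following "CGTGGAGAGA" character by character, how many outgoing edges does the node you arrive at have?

The children of the "CGTGGAGAGA" node are the distinct next characters among strings starting with "CGTGGAGAGA".
No stored string extends past "CGTGGAGAGA".
That node has 0 child edges.

0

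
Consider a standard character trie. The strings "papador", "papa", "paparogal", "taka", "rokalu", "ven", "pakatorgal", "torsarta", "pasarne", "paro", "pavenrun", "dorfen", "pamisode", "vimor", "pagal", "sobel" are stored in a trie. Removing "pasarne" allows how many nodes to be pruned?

5

After clearing the end-marker at "pasarne", prune upward until reaching a node still needed by another word.
The suffix "sarne" (5 nodes) is used only by "pasarne"; the node for "pa" still has the child "p", so pruning stops there.
Nodes removed: 5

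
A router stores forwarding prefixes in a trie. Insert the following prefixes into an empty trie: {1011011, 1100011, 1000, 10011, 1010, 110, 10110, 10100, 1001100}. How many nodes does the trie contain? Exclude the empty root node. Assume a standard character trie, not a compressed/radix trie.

For each word, the new-node count is its length minus the longest prefix already in the trie:
  "1011011" → 7 new (1, 0, 1, 1, 0, 1, 1)
  "1100011" → prefix "1" already present; 6 new (1, 0, 0, 0, 1, 1)
  "1000" → prefix "10" already present; 2 new (0, 0)
  "10011" → prefix "100" already present; 2 new (1, 1)
  "1010" → prefix "101" already present; 1 new (0)
  "110" → prefix "110" already present; 0 new (none)
  "10110" → prefix "10110" already present; 0 new (none)
  "10100" → prefix "1010" already present; 1 new (0)
  "1001100" → prefix "10011" already present; 2 new (0, 0)
Total nodes = 7 + 6 + 2 + 2 + 1 + 0 + 0 + 1 + 2 = 21

21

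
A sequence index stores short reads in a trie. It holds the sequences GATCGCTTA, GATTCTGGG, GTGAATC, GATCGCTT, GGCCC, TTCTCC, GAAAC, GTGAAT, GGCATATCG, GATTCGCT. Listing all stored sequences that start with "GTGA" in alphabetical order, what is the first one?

Words with prefix "GTGA", in lexicographic order: "GTGAAT", "GTGAATC"
Position 1: GTGAAT

GTGAAT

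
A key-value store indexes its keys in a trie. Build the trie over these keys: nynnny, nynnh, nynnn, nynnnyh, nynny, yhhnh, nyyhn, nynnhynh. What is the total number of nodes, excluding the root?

20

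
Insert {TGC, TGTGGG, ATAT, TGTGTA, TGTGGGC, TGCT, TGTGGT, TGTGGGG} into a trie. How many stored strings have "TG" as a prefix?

7

Walk to "TG"; the words in its subtree are exactly those with that prefix.
Words under "TG": TGC, TGCT, TGTGGG, TGTGGGC, TGTGGGG, TGTGGT, TGTGTA
Count: 7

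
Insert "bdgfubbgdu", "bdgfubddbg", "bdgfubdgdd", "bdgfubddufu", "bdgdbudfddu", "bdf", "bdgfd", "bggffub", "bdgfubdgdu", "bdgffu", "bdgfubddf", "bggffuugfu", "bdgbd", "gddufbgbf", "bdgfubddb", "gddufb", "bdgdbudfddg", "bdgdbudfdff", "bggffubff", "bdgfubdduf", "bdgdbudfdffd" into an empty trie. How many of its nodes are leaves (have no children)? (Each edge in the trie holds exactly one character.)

16

A leaf is a node with no children — equivalently, the end of a word that is not a proper prefix of any other stored word.
Those words: "bdf", "bdgbd", "bdgdbudfddg", "bdgdbudfddu", "bdgdbudfdffd", "bdgfd", "bdgffu", "bdgfubbgdu", "bdgfubddbg", "bdgfubddf", "bdgfubddufu", "bdgfubdgdd", "bdgfubdgdu", "bggffubff", "bggffuugfu", "gddufbgbf"
Leaf count: 16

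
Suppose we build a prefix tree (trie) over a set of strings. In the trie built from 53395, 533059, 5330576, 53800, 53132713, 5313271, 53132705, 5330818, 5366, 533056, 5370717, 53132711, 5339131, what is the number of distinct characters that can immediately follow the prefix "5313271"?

2

The children of the "5313271" node are the distinct next characters among strings starting with "5313271".
Characters that immediately follow "5313271" among the stored strings: {1, 3}.
That node has 2 child edges.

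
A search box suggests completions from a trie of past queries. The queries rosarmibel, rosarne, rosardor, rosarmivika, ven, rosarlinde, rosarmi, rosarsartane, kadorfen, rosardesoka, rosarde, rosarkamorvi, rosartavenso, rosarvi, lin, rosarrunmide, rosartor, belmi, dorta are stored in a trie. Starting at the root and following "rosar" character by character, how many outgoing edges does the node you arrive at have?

9

Follow the path "rosar" to its node, then look at its outgoing edges.
Characters that immediately follow "rosar" among the stored strings: {d, k, l, m, n, r, s, t, v}.
That node has 9 child edges.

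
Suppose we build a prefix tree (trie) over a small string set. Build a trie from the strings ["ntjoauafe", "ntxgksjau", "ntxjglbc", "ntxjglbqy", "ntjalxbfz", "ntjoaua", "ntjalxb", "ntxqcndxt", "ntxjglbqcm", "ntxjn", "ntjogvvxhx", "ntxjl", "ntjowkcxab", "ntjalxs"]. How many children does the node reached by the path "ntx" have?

3

Walk "ntx" from the root, arriving at one node.
Distinct next characters after "ntx": g, j, q.
That node has 3 child edges.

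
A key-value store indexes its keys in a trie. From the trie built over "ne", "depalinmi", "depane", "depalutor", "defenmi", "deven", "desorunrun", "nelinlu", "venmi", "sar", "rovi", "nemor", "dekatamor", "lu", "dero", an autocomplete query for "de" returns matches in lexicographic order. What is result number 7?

desorunrun

DFS of the "de" subtree visits, in order: "defenmi", "dekatamor", "depalinmi", "depalutor", "depane", "dero", "desorunrun", "deven"
The 7th is desorunrun.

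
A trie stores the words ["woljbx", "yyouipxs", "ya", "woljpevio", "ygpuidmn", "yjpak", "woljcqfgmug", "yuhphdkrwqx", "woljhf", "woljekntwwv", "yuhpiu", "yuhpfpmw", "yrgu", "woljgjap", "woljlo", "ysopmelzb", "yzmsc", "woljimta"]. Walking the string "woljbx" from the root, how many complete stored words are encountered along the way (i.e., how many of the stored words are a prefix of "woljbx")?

1

Check each prefix of "woljbx" against the stored set — each match is an end-marker on the path.
Prefixes of the query that are stored words: "woljbx"
Count: 1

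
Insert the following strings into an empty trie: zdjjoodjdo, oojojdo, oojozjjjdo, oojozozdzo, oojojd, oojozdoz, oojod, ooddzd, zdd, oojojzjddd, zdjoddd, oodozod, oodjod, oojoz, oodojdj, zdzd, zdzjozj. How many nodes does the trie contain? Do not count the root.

62

Insert word by word; a character creates a node only if that edge doesn't already exist:
  "zdjjoodjdo" → 10 new (z, d, j, j, o, o, d, j, d, o)
  "oojojdo" → 7 new (o, o, j, o, j, d, o)
  "oojozjjjdo" → prefix "oojo" already present; 6 new (z, j, j, j, d, o)
  "oojozozdzo" → prefix "oojoz" already present; 5 new (o, z, d, z, o)
  "oojojd" → prefix "oojojd" already present; 0 new (none)
  "oojozdoz" → prefix "oojoz" already present; 3 new (d, o, z)
  "oojod" → prefix "oojo" already present; 1 new (d)
  "ooddzd" → prefix "oo" already present; 4 new (d, d, z, d)
  "zdd" → prefix "zd" already present; 1 new (d)
  "oojojzjddd" → prefix "oojoj" already present; 5 new (z, j, d, d, d)
  "zdjoddd" → prefix "zdj" already present; 4 new (o, d, d, d)
  "oodozod" → prefix "ood" already present; 4 new (o, z, o, d)
  "oodjod" → prefix "ood" already present; 3 new (j, o, d)
  "oojoz" → prefix "oojoz" already present; 0 new (none)
  "oodojdj" → prefix "oodo" already present; 3 new (j, d, j)
  "zdzd" → prefix "zd" already present; 2 new (z, d)
  "zdzjozj" → prefix "zdz" already present; 4 new (j, o, z, j)
Total nodes = 10 + 7 + 6 + 5 + 0 + 3 + 1 + 4 + 1 + 5 + 4 + 4 + 3 + 0 + 3 + 2 + 4 = 62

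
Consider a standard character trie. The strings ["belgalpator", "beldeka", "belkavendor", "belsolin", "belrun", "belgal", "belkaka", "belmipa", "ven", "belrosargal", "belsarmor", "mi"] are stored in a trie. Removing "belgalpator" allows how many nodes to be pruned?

5

Walk "belgalpator" from the leaf back toward the root, removing each node that no remaining word uses.
The suffix "pator" (5 nodes) is used only by "belgalpator"; "belgal" is itself a stored word, so pruning stops there.
Nodes removed: 5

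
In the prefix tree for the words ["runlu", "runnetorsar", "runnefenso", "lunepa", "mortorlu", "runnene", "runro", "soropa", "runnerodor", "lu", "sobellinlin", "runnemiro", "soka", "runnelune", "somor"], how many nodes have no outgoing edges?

Leaves are exactly the stored words that no other stored word extends.
Those words: "lunepa", "mortorlu", "runlu", "runnefenso", "runnelune", "runnemiro", "runnene", "runnerodor", "runnetorsar", "runro", "sobellinlin", "soka", "somor", "soropa"
Leaf count: 14

14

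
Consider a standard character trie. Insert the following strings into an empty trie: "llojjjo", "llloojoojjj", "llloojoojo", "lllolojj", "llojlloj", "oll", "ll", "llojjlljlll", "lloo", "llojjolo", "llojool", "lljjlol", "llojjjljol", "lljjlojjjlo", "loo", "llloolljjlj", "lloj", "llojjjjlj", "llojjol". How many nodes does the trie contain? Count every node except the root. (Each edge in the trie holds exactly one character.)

66

For each word, the new-node count is its length minus the longest prefix already in the trie:
  "llojjjo" → 7 new (l, l, o, j, j, j, o)
  "llloojoojjj" → prefix "ll" already present; 9 new (l, o, o, j, o, o, j, j, j)
  "llloojoojo" → prefix "llloojooj" already present; 1 new (o)
  "lllolojj" → prefix "lllo" already present; 4 new (l, o, j, j)
  "llojlloj" → prefix "lloj" already present; 4 new (l, l, o, j)
  "oll" → 3 new (o, l, l)
  "ll" → prefix "ll" already present; 0 new (none)
  "llojjlljlll" → prefix "llojj" already present; 6 new (l, l, j, l, l, l)
  "lloo" → prefix "llo" already present; 1 new (o)
  "llojjolo" → prefix "llojj" already present; 3 new (o, l, o)
  "llojool" → prefix "lloj" already present; 3 new (o, o, l)
  "lljjlol" → prefix "ll" already present; 5 new (j, j, l, o, l)
  "llojjjljol" → prefix "llojjj" already present; 4 new (l, j, o, l)
  "lljjlojjjlo" → prefix "lljjlo" already present; 5 new (j, j, j, l, o)
  "loo" → prefix "l" already present; 2 new (o, o)
  "llloolljjlj" → prefix "llloo" already present; 6 new (l, l, j, j, l, j)
  "lloj" → prefix "lloj" already present; 0 new (none)
  "llojjjjlj" → prefix "llojjj" already present; 3 new (j, l, j)
  "llojjol" → prefix "llojjol" already present; 0 new (none)
Total nodes = 7 + 9 + 1 + 4 + 4 + 3 + 0 + 6 + 1 + 3 + 3 + 5 + 4 + 5 + 2 + 6 + 0 + 3 + 0 = 66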